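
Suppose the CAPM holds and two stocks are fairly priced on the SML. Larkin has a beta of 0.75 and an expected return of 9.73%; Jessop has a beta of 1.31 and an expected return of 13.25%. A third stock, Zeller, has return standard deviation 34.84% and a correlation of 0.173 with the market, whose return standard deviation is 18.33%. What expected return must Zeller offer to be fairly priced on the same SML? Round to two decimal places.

MRP = (13.25% − 9.73%) / (1.31 − 0.75) = 6.2857%
R_f = 9.73% − 0.75 × 6.2857% = 5.0157%
β_Zeller = ρ·σ_i/σ_m = 0.173 × 34.84 / 18.33 = 0.3288
E(R_Zeller) = R_f + β × MRP = 5.0157% + 0.3288 × 6.2857% = 7.08%

7.08%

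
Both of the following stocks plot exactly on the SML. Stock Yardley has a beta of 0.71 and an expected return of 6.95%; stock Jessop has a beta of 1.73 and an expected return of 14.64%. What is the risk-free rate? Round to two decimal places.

1.60%

Both satisfy E(R) = R_f + β·MRP, so the slope of the SML is
MRP = (14.64% − 6.95%) / (1.73 − 0.71) = 7.69% / 1.02 = 7.5392%
R_f = E(R_Yardley) − β_Yardley·MRP = 6.95% − 0.71 × 7.5392% = 1.5972%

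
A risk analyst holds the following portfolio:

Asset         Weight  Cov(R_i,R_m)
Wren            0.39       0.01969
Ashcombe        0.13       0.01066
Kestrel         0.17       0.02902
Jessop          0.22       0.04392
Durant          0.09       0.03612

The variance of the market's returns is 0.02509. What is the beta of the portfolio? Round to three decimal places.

1.073

β_Wren = 0.01969 / 0.02509 = 0.7848
β_Ashcombe = 0.01066 / 0.02509 = 0.4249
β_Kestrel = 0.02902 / 0.02509 = 1.1566
β_Jessop = 0.04392 / 0.02509 = 1.7505
β_Durant = 0.03612 / 0.02509 = 1.4396
β_P = Σ w_i β_i = 0.39×0.7848 + 0.13×0.4249 + 0.17×1.1566 + 0.22×1.7505 + 0.09×1.4396 = 1.0726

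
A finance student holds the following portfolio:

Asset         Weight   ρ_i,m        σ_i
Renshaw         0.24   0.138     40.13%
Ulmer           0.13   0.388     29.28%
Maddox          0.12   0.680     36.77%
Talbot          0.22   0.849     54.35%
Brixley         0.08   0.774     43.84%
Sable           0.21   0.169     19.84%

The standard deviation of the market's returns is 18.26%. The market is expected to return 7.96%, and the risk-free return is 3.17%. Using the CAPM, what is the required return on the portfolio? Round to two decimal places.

8.25%

β_Renshaw = 0.138 × 40.13% / 18.26% = 0.3033
β_Ulmer = 0.388 × 29.28% / 18.26% = 0.6222
β_Maddox = 0.680 × 36.77% / 18.26% = 1.3693
β_Talbot = 0.849 × 54.35% / 18.26% = 2.5270
β_Brixley = 0.774 × 43.84% / 18.26% = 1.8583
β_Sable = 0.169 × 19.84% / 18.26% = 0.1836
β_P = Σ w_i β_i = 0.24×0.3033 + 0.13×0.6222 + 0.12×1.3693 + 0.22×2.5270 + 0.08×1.8583 + 0.21×0.1836 = 1.0612
MRP = 7.96% − 3.17% = 4.79%
E(R_P) = R_f + β_P × MRP = 3.17% + 1.0612 × 4.79% = 8.25%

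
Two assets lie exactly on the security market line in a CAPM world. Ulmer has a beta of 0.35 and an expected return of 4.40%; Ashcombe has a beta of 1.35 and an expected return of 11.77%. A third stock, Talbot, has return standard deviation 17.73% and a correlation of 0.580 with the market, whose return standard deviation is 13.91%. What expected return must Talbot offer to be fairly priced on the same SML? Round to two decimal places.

7.27%

MRP = (11.77% − 4.40%) / (1.35 − 0.35) = 7.3700%
R_f = 4.40% − 0.35 × 7.3700% = 1.8205%
β_Talbot = ρ·σ_i/σ_m = 0.580 × 17.73 / 13.91 = 0.7393
E(R_Talbot) = R_f + β × MRP = 1.8205% + 0.7393 × 7.3700% = 7.27%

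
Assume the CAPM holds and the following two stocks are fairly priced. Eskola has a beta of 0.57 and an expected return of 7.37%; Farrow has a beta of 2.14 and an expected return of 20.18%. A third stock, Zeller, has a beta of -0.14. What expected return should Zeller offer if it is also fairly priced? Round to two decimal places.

1.58%

MRP (SML slope) = (20.18% − 7.37%) / (2.14 − 0.57) = 12.81% / 1.57 = 8.1592%
R_f (intercept) = 7.37% − 0.57 × 8.1592% = 2.7193%
E(R_Zeller) = R_f + β × MRP = 2.7193% + -0.14 × 8.1592% = 1.58%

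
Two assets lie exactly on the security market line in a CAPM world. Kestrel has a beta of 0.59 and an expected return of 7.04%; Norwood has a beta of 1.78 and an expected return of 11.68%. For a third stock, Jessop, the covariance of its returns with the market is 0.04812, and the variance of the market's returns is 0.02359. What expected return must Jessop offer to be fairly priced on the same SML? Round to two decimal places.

12.69%

MRP = (11.68% − 7.04%) / (1.78 − 0.59) = 3.8992%
R_f = 7.04% − 0.59 × 3.8992% = 4.7395%
β_Jessop = Cov / Var(R_m) = 0.04812 / 0.02359 = 2.0398
E(R_Jessop) = R_f + β × MRP = 4.7395% + 2.0398 × 3.8992% = 12.69%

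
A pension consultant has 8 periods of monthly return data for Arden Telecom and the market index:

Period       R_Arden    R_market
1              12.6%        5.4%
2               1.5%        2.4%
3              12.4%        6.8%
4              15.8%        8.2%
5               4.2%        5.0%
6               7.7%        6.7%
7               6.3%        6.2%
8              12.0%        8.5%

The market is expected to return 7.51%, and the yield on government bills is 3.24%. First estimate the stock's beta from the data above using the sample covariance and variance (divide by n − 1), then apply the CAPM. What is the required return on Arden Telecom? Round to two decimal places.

11.86%

Mean R_i = (12.6 + 1.5 + 12.4 + 15.8 + 4.2 + 7.7 + 6.3 + 12.0) / 8 = 9.0625%
Mean R_m = (5.4 + 2.4 + 6.8 + 8.2 + 5.0 + 6.7 + 6.2 + 8.5) / 8 = 6.1500%
Σ(R_i − R̄_i)(R_m − R̄_m) = 53.2950  ⇒  Cov = 53.2950 / 7 = 7.6136
Σ(R_m − R̄_m)² = 26.4000  ⇒  Var(R_m) = 26.4000 / 7 = 3.7714
β = Cov / Var(R_m) = 7.6136 / 3.7714 = 2.0188
MRP = 7.51% − 3.24% = 4.27%
E(R) = R_f + β × MRP = 3.24% + 2.0188 × 4.27% = 11.86%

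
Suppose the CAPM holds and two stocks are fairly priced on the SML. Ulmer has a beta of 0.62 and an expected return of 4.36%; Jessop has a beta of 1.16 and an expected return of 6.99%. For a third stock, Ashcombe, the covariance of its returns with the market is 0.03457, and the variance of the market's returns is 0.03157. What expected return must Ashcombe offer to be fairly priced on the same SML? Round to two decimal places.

6.67%

MRP = (6.99% − 4.36%) / (1.16 − 0.62) = 4.8704%
R_f = 4.36% − 0.62 × 4.8704% = 1.3404%
β_Ashcombe = Cov / Var(R_m) = 0.03457 / 0.03157 = 1.0950
E(R_Ashcombe) = R_f + β × MRP = 1.3404% + 1.0950 × 4.8704% = 6.67%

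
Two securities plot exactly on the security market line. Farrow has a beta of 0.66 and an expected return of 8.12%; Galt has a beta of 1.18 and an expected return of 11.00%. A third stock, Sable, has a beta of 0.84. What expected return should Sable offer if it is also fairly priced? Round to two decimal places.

MRP (SML slope) = (11.00% − 8.12%) / (1.18 − 0.66) = 2.88% / 0.52 = 5.5385%
R_f (intercept) = 8.12% − 0.66 × 5.5385% = 4.4646%
E(R_Sable) = R_f + β × MRP = 4.4646% + 0.84 × 5.5385% = 9.12%

9.12%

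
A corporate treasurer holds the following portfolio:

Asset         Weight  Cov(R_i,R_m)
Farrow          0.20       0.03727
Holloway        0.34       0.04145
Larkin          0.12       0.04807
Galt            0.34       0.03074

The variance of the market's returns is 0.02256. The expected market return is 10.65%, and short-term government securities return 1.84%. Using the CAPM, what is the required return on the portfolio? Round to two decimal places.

β_Farrow = 0.03727 / 0.02256 = 1.6520
β_Holloway = 0.04145 / 0.02256 = 1.8373
β_Larkin = 0.04807 / 0.02256 = 2.1308
β_Galt = 0.03074 / 0.02256 = 1.3626
β_P = Σ w_i β_i = 0.20×1.6520 + 0.34×1.8373 + 0.12×2.1308 + 0.34×1.3626 = 1.6741
MRP = 10.65% − 1.84% = 8.81%
E(R_P) = R_f + β_P × MRP = 1.84% + 1.6741 × 8.81% = 16.59%

16.59%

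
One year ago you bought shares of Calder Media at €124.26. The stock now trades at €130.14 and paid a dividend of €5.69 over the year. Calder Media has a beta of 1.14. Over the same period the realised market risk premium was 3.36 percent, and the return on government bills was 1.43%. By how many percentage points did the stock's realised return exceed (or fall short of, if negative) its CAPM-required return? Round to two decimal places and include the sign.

Realised HPR = (P1 + D1 − P0) / P0 = (130.14 + 5.69 − 124.26) / 124.26 = 11.57 / 124.26 = 9.3111%
CAPM required = R_f + β·MRP = 1.43% + 1.14 × 3.36% = 5.2604%
α = realised − required = 9.3111% − 5.2604% = +4.05%

+4.05%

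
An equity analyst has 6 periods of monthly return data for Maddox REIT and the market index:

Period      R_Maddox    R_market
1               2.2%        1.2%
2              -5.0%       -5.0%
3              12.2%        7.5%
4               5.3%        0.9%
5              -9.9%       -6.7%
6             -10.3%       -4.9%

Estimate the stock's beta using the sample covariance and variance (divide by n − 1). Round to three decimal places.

1.624

Mean R_i = (2.2 − 5.0 + 12.2 + 5.3 − 9.9 − 10.3) / 6 = -0.9167%
Mean R_m = (1.2 − 5.0 + 7.5 + 0.9 − 6.7 − 4.9) / 6 = -1.1667%
Σ(R_i − R̄_i)(R_m − R̄_m) = 234.2933  ⇒  Cov = 234.2933 / 5 = 46.8587
Σ(R_m − R̄_m)² = 144.2333  ⇒  Var(R_m) = 144.2333 / 5 = 28.8467
β = Cov / Var(R_m) = 46.8587 / 28.8467 = 1.6244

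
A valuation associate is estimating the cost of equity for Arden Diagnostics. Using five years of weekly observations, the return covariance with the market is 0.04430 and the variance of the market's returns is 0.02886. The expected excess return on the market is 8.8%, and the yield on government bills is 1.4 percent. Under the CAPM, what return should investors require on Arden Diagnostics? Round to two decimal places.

β = Cov(R_i, R_m) / Var(R_m) = 0.04430 / 0.02886 = 1.5350
E(R) = R_f + β × MRP = 1.4% + 1.5350 × 8.8% = 14.91%

14.91%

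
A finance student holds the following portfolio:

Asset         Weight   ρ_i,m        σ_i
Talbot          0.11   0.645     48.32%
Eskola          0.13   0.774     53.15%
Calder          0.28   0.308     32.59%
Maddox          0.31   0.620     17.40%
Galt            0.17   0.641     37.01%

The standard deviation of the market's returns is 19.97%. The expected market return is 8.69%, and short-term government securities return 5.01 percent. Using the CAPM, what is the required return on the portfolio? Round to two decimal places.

β_Talbot = 0.645 × 48.32% / 19.97% = 1.5607
β_Eskola = 0.774 × 53.15% / 19.97% = 2.0600
β_Calder = 0.308 × 32.59% / 19.97% = 0.5026
β_Maddox = 0.620 × 17.40% / 19.97% = 0.5402
β_Galt = 0.641 × 37.01% / 19.97% = 1.1880
β_P = Σ w_i β_i = 0.11×1.5607 + 0.13×2.0600 + 0.28×0.5026 + 0.31×0.5402 + 0.17×1.1880 = 0.9496
MRP = 8.69% − 5.01% = 3.68%
E(R_P) = R_f + β_P × MRP = 5.01% + 0.9496 × 3.68% = 8.50%

8.50%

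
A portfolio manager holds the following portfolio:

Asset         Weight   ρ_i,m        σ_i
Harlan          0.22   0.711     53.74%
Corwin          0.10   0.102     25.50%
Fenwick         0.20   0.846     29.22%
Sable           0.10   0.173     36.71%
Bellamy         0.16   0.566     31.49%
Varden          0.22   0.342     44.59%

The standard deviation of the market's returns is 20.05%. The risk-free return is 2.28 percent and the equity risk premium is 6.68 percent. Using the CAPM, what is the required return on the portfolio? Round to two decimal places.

β_Harlan = 0.711 × 53.74% / 20.05% = 1.9057
β_Corwin = 0.102 × 25.50% / 20.05% = 0.1297
β_Fenwick = 0.846 × 29.22% / 20.05% = 1.2329
β_Sable = 0.173 × 36.71% / 20.05% = 0.3167
β_Bellamy = 0.566 × 31.49% / 20.05% = 0.8889
β_Varden = 0.342 × 44.59% / 20.05% = 0.7606
β_P = Σ w_i β_i = 0.22×1.9057 + 0.10×0.1297 + 0.20×1.2329 + 0.10×0.3167 + 0.16×0.8889 + 0.22×0.7606 = 1.0200
E(R_P) = R_f + β_P × MRP = 2.28% + 1.0200 × 6.68% = 9.09%

9.09%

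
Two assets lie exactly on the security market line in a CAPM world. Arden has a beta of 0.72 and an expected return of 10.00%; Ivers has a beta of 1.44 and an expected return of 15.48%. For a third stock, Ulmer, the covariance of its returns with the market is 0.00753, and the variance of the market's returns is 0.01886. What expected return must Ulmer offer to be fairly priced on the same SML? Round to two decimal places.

7.56%

MRP = (15.48% − 10.00%) / (1.44 − 0.72) = 7.6111%
R_f = 10.00% − 0.72 × 7.6111% = 4.5200%
β_Ulmer = Cov / Var(R_m) = 0.00753 / 0.01886 = 0.3993
E(R_Ulmer) = R_f + β × MRP = 4.5200% + 0.3993 × 7.6111% = 7.56%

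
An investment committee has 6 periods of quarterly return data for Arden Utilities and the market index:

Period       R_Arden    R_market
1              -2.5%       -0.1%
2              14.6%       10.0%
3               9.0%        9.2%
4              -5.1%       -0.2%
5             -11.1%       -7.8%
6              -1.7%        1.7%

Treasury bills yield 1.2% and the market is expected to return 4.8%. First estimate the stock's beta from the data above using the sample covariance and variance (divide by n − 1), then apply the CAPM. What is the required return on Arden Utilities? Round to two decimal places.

Mean R_i = (-2.5 + 14.6 + 9.0 − 5.1 − 11.1 − 1.7) / 6 = 0.5333%
Mean R_m = (-0.1 + 10.0 + 9.2 − 0.2 − 7.8 + 1.7) / 6 = 2.1333%
Σ(R_i − R̄_i)(R_m − R̄_m) = 306.9333  ⇒  Cov = 306.9333 / 5 = 61.3867
Σ(R_m − R̄_m)² = 221.1133  ⇒  Var(R_m) = 221.1133 / 5 = 44.2227
β = Cov / Var(R_m) = 61.3867 / 44.2227 = 1.3881
MRP = 4.8% − 1.2% = 3.60%
E(R) = R_f + β × MRP = 1.2% + 1.3881 × 3.6% = 6.20%

6.20%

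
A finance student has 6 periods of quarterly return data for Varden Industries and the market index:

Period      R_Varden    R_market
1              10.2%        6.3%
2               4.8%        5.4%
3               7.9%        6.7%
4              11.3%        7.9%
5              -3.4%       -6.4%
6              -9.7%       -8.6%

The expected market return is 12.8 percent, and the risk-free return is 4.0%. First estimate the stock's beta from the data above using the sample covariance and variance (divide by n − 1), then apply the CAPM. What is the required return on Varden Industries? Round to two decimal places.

13.71%

Mean R_i = (10.2 + 4.8 + 7.9 + 11.3 − 3.4 − 9.7) / 6 = 3.5167%
Mean R_m = (6.3 + 5.4 + 6.7 + 7.9 − 6.4 − 8.6) / 6 = 1.8833%
Σ(R_i − R̄_i)(R_m − R̄_m) = 297.8217  ⇒  Cov = 297.8217 / 5 = 59.5643
Σ(R_m − R̄_m)² = 269.7883  ⇒  Var(R_m) = 269.7883 / 5 = 53.9577
β = Cov / Var(R_m) = 59.5643 / 53.9577 = 1.1039
MRP = 12.8% − 4.0% = 8.80%
E(R) = R_f + β × MRP = 4.0% + 1.1039 × 8.8% = 13.71%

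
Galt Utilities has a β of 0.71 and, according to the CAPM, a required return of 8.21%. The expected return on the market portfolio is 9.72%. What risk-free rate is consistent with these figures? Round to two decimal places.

4.51%

E(R) = R_f + β(E(R_m) − R_f) = R_f(1 − β) + β·E(R_m)
8.21% = R_f × (1 − 0.71) + 0.71 × 9.72%
8.21% = R_f × 0.29 + 6.9012%
R_f = (8.21% − 6.9012%) / 0.29 = 4.51%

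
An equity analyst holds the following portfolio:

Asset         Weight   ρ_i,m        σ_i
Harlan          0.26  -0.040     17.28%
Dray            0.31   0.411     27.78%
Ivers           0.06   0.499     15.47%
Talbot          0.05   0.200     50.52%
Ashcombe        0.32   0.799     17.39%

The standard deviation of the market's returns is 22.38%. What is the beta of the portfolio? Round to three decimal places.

0.392

β_Harlan = -0.040 × 17.28% / 22.38% = -0.0309
β_Dray = 0.411 × 27.78% / 22.38% = 0.5102
β_Ivers = 0.499 × 15.47% / 22.38% = 0.3449
β_Talbot = 0.200 × 50.52% / 22.38% = 0.4515
β_Ashcombe = 0.799 × 17.39% / 22.38% = 0.6208
β_P = Σ w_i β_i = 0.26×-0.0309 + 0.31×0.5102 + 0.06×0.3449 + 0.05×0.4515 + 0.32×0.6208 = 0.3921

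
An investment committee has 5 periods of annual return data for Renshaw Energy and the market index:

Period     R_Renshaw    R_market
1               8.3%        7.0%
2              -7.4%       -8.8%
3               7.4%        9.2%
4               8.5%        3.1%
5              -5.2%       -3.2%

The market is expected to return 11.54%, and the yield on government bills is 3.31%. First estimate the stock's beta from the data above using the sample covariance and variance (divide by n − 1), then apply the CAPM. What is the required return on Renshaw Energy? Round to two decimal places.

Mean R_i = (8.3 − 7.4 + 7.4 + 8.5 − 5.2) / 5 = 2.3200%
Mean R_m = (7.0 − 8.8 + 9.2 + 3.1 − 3.2) / 5 = 1.4600%
Σ(R_i − R̄_i)(R_m − R̄_m) = 217.3540  ⇒  Cov = 217.3540 / 4 = 54.3385
Σ(R_m − R̄_m)² = 220.2720  ⇒  Var(R_m) = 220.2720 / 4 = 55.0680
β = Cov / Var(R_m) = 54.3385 / 55.0680 = 0.9868
MRP = 11.54% − 3.31% = 8.23%
E(R) = R_f + β × MRP = 3.31% + 0.9868 × 8.23% = 11.43%

11.43%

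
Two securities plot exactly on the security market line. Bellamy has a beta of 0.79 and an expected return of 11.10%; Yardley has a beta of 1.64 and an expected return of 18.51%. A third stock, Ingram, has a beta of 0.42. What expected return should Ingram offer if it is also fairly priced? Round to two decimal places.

MRP (SML slope) = (18.51% − 11.10%) / (1.64 − 0.79) = 7.41% / 0.85 = 8.7176%
R_f (intercept) = 11.10% − 0.79 × 8.7176% = 4.2131%
E(R_Ingram) = R_f + β × MRP = 4.2131% + 0.42 × 8.7176% = 7.87%

7.87%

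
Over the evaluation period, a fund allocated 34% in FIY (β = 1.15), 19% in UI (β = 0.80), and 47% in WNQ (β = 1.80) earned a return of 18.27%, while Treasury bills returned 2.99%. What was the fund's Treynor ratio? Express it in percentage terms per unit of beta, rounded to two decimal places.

β_P = 0.34×1.15 + 0.19×0.80 + 0.47×1.80 = 1.3890
Treynor = (R_P − R_f) / β_P = (18.27% − 2.99%) / 1.3890 = 15.28% / 1.3890 = 11.00%

11.00%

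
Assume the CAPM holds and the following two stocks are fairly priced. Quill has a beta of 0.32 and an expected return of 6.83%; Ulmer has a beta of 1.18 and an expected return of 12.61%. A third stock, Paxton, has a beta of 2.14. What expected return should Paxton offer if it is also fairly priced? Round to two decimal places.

19.06%

MRP (SML slope) = (12.61% − 6.83%) / (1.18 − 0.32) = 5.78% / 0.86 = 6.7209%
R_f (intercept) = 6.83% − 0.32 × 6.7209% = 4.6793%
E(R_Paxton) = R_f + β × MRP = 4.6793% + 2.14 × 6.7209% = 19.06%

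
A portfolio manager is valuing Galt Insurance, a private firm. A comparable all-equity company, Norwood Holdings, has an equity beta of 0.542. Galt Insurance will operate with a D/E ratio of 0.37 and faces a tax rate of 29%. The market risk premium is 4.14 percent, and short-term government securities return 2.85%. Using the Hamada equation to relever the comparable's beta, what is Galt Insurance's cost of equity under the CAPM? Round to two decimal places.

β_L = β_U × [1 + (1 − t)(D/E)] = 0.542 × [1 + (1 − 0.29) × 0.37]
    = 0.542 × [1 + 0.71 × 0.37] = 0.542 × 1.2627 = 0.6844
E(R) = R_f + β_L × MRP = 2.85% + 0.6844 × 4.14% = 5.68%

5.68%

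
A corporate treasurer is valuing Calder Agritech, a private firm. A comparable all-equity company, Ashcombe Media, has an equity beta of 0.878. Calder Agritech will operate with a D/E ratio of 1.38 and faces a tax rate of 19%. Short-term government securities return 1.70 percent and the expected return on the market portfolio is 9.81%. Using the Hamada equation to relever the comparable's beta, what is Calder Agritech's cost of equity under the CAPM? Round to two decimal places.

β_L = β_U × [1 + (1 − t)(D/E)] = 0.878 × [1 + (1 − 0.19) × 1.38]
    = 0.878 × [1 + 0.81 × 1.38] = 0.878 × 2.1178 = 1.8594
MRP = 9.81% − 1.70% = 8.11%
E(R) = R_f + β_L × MRP = 1.70% + 1.8594 × 8.11% = 16.78%

16.78%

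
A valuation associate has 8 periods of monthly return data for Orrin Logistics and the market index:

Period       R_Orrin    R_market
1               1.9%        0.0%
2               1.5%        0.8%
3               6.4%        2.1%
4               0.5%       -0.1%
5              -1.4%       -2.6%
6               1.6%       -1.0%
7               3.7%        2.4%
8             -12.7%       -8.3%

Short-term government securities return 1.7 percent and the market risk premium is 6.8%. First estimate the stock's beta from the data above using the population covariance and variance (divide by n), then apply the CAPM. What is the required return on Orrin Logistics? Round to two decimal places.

12.68%

Mean R_i = (1.9 + 1.5 + 6.4 + 0.5 − 1.4 + 1.6 + 3.7 − 12.7) / 8 = 0.1875%
Mean R_m = (0.0 + 0.8 + 2.1 − 0.1 − 2.6 − 1.0 + 2.4 − 8.3) / 8 = -0.8375%
Σ(R_i − R̄_i)(R_m − R̄_m) = 132.1763  ⇒  Cov = 132.1763 / 8 = 16.5220
Σ(R_m − R̄_m)² = 81.8588  ⇒  Var(R_m) = 81.8588 / 8 = 10.2324
β = Cov / Var(R_m) = 16.5220 / 10.2324 = 1.6147
E(R) = R_f + β × MRP = 1.7% + 1.6147 × 6.8% = 12.68%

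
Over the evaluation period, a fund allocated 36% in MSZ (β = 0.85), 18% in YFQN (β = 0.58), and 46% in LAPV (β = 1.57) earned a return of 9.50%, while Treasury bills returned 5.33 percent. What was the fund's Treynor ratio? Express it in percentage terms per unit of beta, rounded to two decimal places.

β_P = 0.36×0.85 + 0.18×0.58 + 0.46×1.57 = 1.1326
Treynor = (R_P − R_f) / β_P = (9.50% − 5.33%) / 1.1326 = 4.17% / 1.1326 = 3.68%

3.68%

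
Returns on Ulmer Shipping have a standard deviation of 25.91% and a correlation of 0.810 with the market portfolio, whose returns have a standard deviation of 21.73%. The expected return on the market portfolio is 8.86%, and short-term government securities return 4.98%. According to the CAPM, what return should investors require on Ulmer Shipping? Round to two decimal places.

8.73%

β = ρ × σ_i / σ_m = 0.810 × 25.91% / 21.73% = 0.9658
MRP = 8.86% − 4.98% = 3.88%
E(R) = 4.98% + 0.9658 × 3.88% = 8.73%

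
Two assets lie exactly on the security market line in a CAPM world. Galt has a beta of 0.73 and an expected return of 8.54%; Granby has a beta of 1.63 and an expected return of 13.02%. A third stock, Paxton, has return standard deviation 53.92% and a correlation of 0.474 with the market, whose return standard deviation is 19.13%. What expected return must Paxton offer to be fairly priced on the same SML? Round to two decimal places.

MRP = (13.02% − 8.54%) / (1.63 − 0.73) = 4.9778%
R_f = 8.54% − 0.73 × 4.9778% = 4.9062%
β_Paxton = ρ·σ_i/σ_m = 0.474 × 53.92 / 19.13 = 1.3360
E(R_Paxton) = R_f + β × MRP = 4.9062% + 1.3360 × 4.9778% = 11.56%

11.56%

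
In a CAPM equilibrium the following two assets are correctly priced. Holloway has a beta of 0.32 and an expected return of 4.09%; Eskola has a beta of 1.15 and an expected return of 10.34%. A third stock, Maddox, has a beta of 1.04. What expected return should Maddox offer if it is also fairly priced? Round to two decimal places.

MRP (SML slope) = (10.34% − 4.09%) / (1.15 − 0.32) = 6.25% / 0.83 = 7.5301%
R_f (intercept) = 4.09% − 0.32 × 7.5301% = 1.6804%
E(R_Maddox) = R_f + β × MRP = 1.6804% + 1.04 × 7.5301% = 9.51%

9.51%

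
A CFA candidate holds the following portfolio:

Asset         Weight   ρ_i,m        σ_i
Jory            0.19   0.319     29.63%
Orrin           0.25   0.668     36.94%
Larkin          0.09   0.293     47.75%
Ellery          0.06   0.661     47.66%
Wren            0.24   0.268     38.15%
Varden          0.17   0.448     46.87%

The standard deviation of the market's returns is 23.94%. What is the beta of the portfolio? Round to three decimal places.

0.716

β_Jory = 0.319 × 29.63% / 23.94% = 0.3948
β_Orrin = 0.668 × 36.94% / 23.94% = 1.0307
β_Larkin = 0.293 × 47.75% / 23.94% = 0.5844
β_Ellery = 0.661 × 47.66% / 23.94% = 1.3159
β_Wren = 0.268 × 38.15% / 23.94% = 0.4271
β_Varden = 0.448 × 46.87% / 23.94% = 0.8771
β_P = Σ w_i β_i = 0.19×0.3948 + 0.25×1.0307 + 0.09×0.5844 + 0.06×1.3159 + 0.24×0.4271 + 0.17×0.8771 = 0.7158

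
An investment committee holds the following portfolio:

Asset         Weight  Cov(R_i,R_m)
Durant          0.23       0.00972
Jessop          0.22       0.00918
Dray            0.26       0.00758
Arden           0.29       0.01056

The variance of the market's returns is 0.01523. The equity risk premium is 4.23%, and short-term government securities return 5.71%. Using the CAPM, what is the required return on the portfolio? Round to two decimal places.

8.29%

β_Durant = 0.00972 / 0.01523 = 0.6382
β_Jessop = 0.00918 / 0.01523 = 0.6028
β_Dray = 0.00758 / 0.01523 = 0.4977
β_Arden = 0.01056 / 0.01523 = 0.6934
β_P = Σ w_i β_i = 0.23×0.6382 + 0.22×0.6028 + 0.26×0.4977 + 0.29×0.6934 = 0.6099
E(R_P) = R_f + β_P × MRP = 5.71% + 0.6099 × 4.23% = 8.29%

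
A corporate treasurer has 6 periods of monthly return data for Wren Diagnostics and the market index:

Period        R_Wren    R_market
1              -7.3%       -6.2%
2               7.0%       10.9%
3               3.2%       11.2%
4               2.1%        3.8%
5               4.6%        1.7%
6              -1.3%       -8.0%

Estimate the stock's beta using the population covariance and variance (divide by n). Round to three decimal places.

Mean R_i = (-7.3 + 7.0 + 3.2 + 2.1 + 4.6 − 1.3) / 6 = 1.3833%
Mean R_m = (-6.2 + 10.9 + 11.2 + 3.8 + 1.7 − 8.0) / 6 = 2.2333%
Σ(R_i − R̄_i)(R_m − R̄_m) = 165.0633  ⇒  Cov = 165.0633 / 6 = 27.5106
Σ(R_m − R̄_m)² = 334.0933  ⇒  Var(R_m) = 334.0933 / 6 = 55.6822
β = Cov / Var(R_m) = 27.5106 / 55.6822 = 0.4941

0.494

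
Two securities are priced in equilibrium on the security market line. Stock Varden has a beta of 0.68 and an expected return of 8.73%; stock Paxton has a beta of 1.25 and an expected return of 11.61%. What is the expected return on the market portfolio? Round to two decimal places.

10.35%

Both satisfy E(R) = R_f + β·MRP, so the slope of the SML is
MRP = (11.61% − 8.73%) / (1.25 − 0.68) = 2.88% / 0.57 = 5.0526%
R_f = E(R_Varden) − β_Varden·MRP = 8.73% − 0.68 × 5.0526% = 5.2942%
E(R_m) = R_f + MRP = 5.2942% + 5.0526% = 10.35%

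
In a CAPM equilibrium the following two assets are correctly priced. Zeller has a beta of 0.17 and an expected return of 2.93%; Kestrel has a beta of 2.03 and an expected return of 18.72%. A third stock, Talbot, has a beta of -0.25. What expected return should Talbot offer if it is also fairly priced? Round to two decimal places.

MRP (SML slope) = (18.72% − 2.93%) / (2.03 − 0.17) = 15.79% / 1.86 = 8.4892%
R_f (intercept) = 2.93% − 0.17 × 8.4892% = 1.4868%
E(R_Talbot) = R_f + β × MRP = 1.4868% + -0.25 × 8.4892% = -0.64%

-0.64%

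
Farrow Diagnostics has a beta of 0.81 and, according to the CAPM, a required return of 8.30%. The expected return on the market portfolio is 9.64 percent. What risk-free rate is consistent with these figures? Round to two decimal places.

E(R) = R_f + β(E(R_m) − R_f) = R_f(1 − β) + β·E(R_m)
8.30% = R_f × (1 − 0.81) + 0.81 × 9.64%
8.30% = R_f × 0.19 + 7.8084%
R_f = (8.30% − 7.8084%) / 0.19 = 2.59%

2.59%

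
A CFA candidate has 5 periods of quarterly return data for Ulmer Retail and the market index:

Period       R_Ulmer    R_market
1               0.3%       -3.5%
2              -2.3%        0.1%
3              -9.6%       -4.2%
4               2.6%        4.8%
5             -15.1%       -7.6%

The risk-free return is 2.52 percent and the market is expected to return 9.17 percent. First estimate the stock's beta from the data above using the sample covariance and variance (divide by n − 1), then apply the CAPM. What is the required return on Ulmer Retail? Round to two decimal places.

Mean R_i = (0.3 − 2.3 − 9.6 + 2.6 − 15.1) / 5 = -4.8200%
Mean R_m = (-3.5 + 0.1 − 4.2 + 4.8 − 7.6) / 5 = -2.0800%
Σ(R_i − R̄_i)(R_m − R̄_m) = 116.1520  ⇒  Cov = 116.1520 / 4 = 29.0380
Σ(R_m − R̄_m)² = 89.0680  ⇒  Var(R_m) = 89.0680 / 4 = 22.2670
β = Cov / Var(R_m) = 29.0380 / 22.2670 = 1.3041
MRP = 9.17% − 2.52% = 6.65%
E(R) = R_f + β × MRP = 2.52% + 1.3041 × 6.65% = 11.19%

11.19%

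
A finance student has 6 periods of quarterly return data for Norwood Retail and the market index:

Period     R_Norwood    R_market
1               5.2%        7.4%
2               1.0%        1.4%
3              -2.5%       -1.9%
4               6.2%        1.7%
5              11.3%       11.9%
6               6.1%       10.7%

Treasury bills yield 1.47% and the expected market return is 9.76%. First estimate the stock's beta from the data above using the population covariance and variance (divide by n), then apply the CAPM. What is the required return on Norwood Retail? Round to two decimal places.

7.43%

Mean R_i = (5.2 + 1.0 − 2.5 + 6.2 + 11.3 + 6.1) / 6 = 4.5500%
Mean R_m = (7.4 + 1.4 − 1.9 + 1.7 + 11.9 + 10.7) / 6 = 5.2000%
Σ(R_i − R̄_i)(R_m − R̄_m) = 112.9500  ⇒  Cov = 112.9500 / 6 = 18.8250
Σ(R_m − R̄_m)² = 157.0800  ⇒  Var(R_m) = 157.0800 / 6 = 26.1800
β = Cov / Var(R_m) = 18.8250 / 26.1800 = 0.7191
MRP = 9.76% − 1.47% = 8.29%
E(R) = R_f + β × MRP = 1.47% + 0.7191 × 8.29% = 7.43%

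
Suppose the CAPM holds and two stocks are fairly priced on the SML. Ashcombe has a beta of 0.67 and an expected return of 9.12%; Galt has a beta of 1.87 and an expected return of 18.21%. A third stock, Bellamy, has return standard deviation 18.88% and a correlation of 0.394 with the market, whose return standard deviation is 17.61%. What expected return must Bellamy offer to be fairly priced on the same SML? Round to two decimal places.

7.24%

MRP = (18.21% − 9.12%) / (1.87 − 0.67) = 7.5750%
R_f = 9.12% − 0.67 × 7.5750% = 4.0448%
β_Bellamy = ρ·σ_i/σ_m = 0.394 × 18.88 / 17.61 = 0.4224
E(R_Bellamy) = R_f + β × MRP = 4.0448% + 0.4224 × 7.5750% = 7.24%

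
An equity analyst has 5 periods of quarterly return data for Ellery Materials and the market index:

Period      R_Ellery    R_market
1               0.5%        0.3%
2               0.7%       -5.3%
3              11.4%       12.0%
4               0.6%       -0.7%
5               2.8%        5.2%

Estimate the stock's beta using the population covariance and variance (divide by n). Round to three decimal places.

0.638

Mean R_i = (0.5 + 0.7 + 11.4 + 0.6 + 2.8) / 5 = 3.2000%
Mean R_m = (0.3 − 5.3 + 12.0 − 0.7 + 5.2) / 5 = 2.3000%
Σ(R_i − R̄_i)(R_m − R̄_m) = 110.5800  ⇒  Cov = 110.5800 / 5 = 22.1160
Σ(R_m − R̄_m)² = 173.2600  ⇒  Var(R_m) = 173.2600 / 5 = 34.6520
β = Cov / Var(R_m) = 22.1160 / 34.6520 = 0.6382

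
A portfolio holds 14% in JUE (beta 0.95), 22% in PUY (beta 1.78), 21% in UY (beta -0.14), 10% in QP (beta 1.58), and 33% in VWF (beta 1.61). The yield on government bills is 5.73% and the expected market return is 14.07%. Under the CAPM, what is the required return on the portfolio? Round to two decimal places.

15.61%

β_P = Σ w_i β_i = 0.14×0.95 + 0.22×1.78 + 0.21×-0.14 + 0.10×1.58 + 0.33×1.61 = 1.1845
MRP = 14.07% − 5.73% = 8.34%
E(R_P) = R_f + β_P × MRP = 5.73% + 1.1845 × 8.34% = 15.61%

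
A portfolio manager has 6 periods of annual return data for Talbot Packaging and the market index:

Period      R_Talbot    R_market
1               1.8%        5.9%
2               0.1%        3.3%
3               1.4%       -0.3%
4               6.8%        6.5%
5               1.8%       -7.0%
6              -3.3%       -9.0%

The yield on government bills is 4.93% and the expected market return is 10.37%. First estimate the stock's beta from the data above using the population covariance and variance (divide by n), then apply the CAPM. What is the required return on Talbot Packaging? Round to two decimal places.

6.74%

Mean R_i = (1.8 + 0.1 + 1.4 + 6.8 + 1.8 − 3.3) / 6 = 1.4333%
Mean R_m = (5.9 + 3.3 − 0.3 + 6.5 − 7.0 − 9.0) / 6 = -0.1000%
Σ(R_i − R̄_i)(R_m − R̄_m) = 72.6900  ⇒  Cov = 72.6900 / 6 = 12.1150
Σ(R_m − R̄_m)² = 217.9800  ⇒  Var(R_m) = 217.9800 / 6 = 36.3300
β = Cov / Var(R_m) = 12.1150 / 36.3300 = 0.3335
MRP = 10.37% − 4.93% = 5.44%
E(R) = R_f + β × MRP = 4.93% + 0.3335 × 5.44% = 6.74%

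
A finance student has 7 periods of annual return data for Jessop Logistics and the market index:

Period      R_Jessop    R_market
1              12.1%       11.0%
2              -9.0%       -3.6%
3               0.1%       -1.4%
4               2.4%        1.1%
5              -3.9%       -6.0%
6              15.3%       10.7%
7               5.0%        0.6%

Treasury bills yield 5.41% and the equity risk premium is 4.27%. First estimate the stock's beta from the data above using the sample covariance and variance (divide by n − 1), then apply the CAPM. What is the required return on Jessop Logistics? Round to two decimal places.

Mean R_i = (12.1 − 9.0 + 0.1 + 2.4 − 3.9 + 15.3 + 5.0) / 7 = 3.1429%
Mean R_m = (11.0 − 3.6 − 1.4 + 1.1 − 6.0 + 10.7 + 0.6) / 7 = 1.7714%
Σ(R_i − R̄_i)(R_m − R̄_m) = 319.1386  ⇒  Cov = 319.1386 / 6 = 53.1898
Σ(R_m − R̄_m)² = 266.0143  ⇒  Var(R_m) = 266.0143 / 6 = 44.3357
β = Cov / Var(R_m) = 53.1898 / 44.3357 = 1.1997
E(R) = R_f + β × MRP = 5.41% + 1.1997 × 4.27% = 10.53%

10.53%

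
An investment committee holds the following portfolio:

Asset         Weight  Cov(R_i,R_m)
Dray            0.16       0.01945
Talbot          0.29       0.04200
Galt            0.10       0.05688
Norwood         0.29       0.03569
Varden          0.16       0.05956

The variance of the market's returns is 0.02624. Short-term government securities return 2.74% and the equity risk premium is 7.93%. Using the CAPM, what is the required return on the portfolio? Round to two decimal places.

β_Dray = 0.01945 / 0.02624 = 0.7412
β_Talbot = 0.04200 / 0.02624 = 1.6006
β_Galt = 0.05688 / 0.02624 = 2.1677
β_Norwood = 0.03569 / 0.02624 = 1.3601
β_Varden = 0.05956 / 0.02624 = 2.2698
β_P = Σ w_i β_i = 0.16×0.7412 + 0.29×1.6006 + 0.10×2.1677 + 0.29×1.3601 + 0.16×2.2698 = 1.5571
E(R_P) = R_f + β_P × MRP = 2.74% + 1.5571 × 7.93% = 15.09%

15.09%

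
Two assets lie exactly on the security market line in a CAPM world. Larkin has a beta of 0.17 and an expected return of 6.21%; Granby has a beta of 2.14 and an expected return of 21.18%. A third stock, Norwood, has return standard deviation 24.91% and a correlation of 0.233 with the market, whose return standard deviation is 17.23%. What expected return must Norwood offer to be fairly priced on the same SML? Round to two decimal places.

MRP = (21.18% − 6.21%) / (2.14 − 0.17) = 7.5990%
R_f = 6.21% − 0.17 × 7.5990% = 4.9182%
β_Norwood = ρ·σ_i/σ_m = 0.233 × 24.91 / 17.23 = 0.3369
E(R_Norwood) = R_f + β × MRP = 4.9182% + 0.3369 × 7.5990% = 7.48%

7.48%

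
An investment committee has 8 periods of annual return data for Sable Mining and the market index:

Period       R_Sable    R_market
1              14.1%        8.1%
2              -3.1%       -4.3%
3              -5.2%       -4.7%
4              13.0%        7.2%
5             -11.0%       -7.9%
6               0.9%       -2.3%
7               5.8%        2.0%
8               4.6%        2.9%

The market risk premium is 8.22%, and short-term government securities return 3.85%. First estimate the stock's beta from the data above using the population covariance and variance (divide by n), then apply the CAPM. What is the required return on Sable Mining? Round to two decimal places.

Mean R_i = (14.1 − 3.1 − 5.2 + 13.0 − 11.0 + 0.9 + 5.8 + 4.6) / 8 = 2.3875%
Mean R_m = (8.1 − 4.3 − 4.7 + 7.2 − 7.9 − 2.3 + 2.0 + 2.9) / 8 = 0.1250%
Σ(R_i − R̄_i)(R_m − R̄_m) = 352.9625  ⇒  Cov = 352.9625 / 8 = 44.1203
Σ(R_m − R̄_m)² = 238.0150  ⇒  Var(R_m) = 238.0150 / 8 = 29.7519
β = Cov / Var(R_m) = 44.1203 / 29.7519 = 1.4829
E(R) = R_f + β × MRP = 3.85% + 1.4829 × 8.22% = 16.04%

16.04%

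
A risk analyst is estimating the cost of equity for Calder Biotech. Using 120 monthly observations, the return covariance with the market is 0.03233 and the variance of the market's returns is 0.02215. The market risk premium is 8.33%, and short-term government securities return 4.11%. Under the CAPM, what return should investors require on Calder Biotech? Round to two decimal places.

16.27%

β = Cov(R_i, R_m) / Var(R_m) = 0.03233 / 0.02215 = 1.4596
E(R) = R_f + β × MRP = 4.11% + 1.4596 × 8.33% = 16.27%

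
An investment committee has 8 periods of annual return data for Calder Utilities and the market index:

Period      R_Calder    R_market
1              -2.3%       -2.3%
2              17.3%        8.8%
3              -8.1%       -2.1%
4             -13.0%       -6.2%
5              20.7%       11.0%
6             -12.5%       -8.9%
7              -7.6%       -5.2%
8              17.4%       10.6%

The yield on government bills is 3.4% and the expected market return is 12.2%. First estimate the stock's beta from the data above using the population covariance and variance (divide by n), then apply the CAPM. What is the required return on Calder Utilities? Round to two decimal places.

Mean R_i = (-2.3 + 17.3 − 8.1 − 13.0 + 20.7 − 12.5 − 7.6 + 17.4) / 8 = 1.4875%
Mean R_m = (-2.3 + 8.8 − 2.1 − 6.2 + 11.0 − 8.9 − 5.2 + 10.6) / 8 = 0.7125%
Σ(R_i − R̄_i)(R_m − R̄_m) = 809.5713  ⇒  Cov = 809.5713 / 8 = 101.1964
Σ(R_m − R̄_m)² = 461.1288  ⇒  Var(R_m) = 461.1288 / 8 = 57.6411
β = Cov / Var(R_m) = 101.1964 / 57.6411 = 1.7556
MRP = 12.2% − 3.4% = 8.80%
E(R) = R_f + β × MRP = 3.4% + 1.7556 × 8.8% = 18.85%

18.85%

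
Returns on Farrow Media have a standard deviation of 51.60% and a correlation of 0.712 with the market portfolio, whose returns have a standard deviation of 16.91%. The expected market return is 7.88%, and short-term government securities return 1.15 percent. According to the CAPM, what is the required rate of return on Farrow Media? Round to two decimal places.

β = ρ × σ_i / σ_m = 0.712 × 51.60% / 16.91% = 2.1726
MRP = 7.88% − 1.15% = 6.73%
E(R) = 1.15% + 2.1726 × 6.73% = 15.77%

15.77%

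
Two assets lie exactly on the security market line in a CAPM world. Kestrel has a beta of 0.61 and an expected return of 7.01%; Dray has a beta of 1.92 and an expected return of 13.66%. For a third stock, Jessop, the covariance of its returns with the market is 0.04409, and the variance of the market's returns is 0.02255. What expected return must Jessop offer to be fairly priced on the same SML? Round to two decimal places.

13.84%

MRP = (13.66% − 7.01%) / (1.92 − 0.61) = 5.0763%
R_f = 7.01% − 0.61 × 5.0763% = 3.9135%
β_Jessop = Cov / Var(R_m) = 0.04409 / 0.02255 = 1.9552
E(R_Jessop) = R_f + β × MRP = 3.9135% + 1.9552 × 5.0763% = 13.84%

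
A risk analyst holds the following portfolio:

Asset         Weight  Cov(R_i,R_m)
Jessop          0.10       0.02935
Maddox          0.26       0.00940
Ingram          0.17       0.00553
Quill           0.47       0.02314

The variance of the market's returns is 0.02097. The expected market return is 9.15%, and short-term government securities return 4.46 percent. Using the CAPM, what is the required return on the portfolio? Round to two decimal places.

β_Jessop = 0.02935 / 0.02097 = 1.3996
β_Maddox = 0.00940 / 0.02097 = 0.4483
β_Ingram = 0.00553 / 0.02097 = 0.2637
β_Quill = 0.02314 / 0.02097 = 1.1035
β_P = Σ w_i β_i = 0.10×1.3996 + 0.26×0.4483 + 0.17×0.2637 + 0.47×1.1035 = 0.8200
MRP = 9.15% − 4.46% = 4.69%
E(R_P) = R_f + β_P × MRP = 4.46% + 0.8200 × 4.69% = 8.31%

8.31%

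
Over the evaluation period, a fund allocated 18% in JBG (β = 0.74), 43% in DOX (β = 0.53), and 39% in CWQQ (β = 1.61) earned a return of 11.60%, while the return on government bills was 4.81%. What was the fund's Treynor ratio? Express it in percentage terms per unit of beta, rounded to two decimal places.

6.87%

β_P = 0.18×0.74 + 0.43×0.53 + 0.39×1.61 = 0.9890
Treynor = (R_P − R_f) / β_P = (11.60% − 4.81%) / 0.9890 = 6.79% / 0.9890 = 6.87%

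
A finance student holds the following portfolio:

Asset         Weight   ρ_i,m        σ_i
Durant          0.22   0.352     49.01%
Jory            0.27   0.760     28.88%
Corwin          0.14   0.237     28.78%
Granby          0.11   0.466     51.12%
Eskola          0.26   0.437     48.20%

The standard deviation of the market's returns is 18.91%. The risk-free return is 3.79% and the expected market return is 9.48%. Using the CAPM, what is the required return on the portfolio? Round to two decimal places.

9.44%

β_Durant = 0.352 × 49.01% / 18.91% = 0.9123
β_Jory = 0.760 × 28.88% / 18.91% = 1.1607
β_Corwin = 0.237 × 28.78% / 18.91% = 0.3607
β_Granby = 0.466 × 51.12% / 18.91% = 1.2598
β_Eskola = 0.437 × 48.20% / 18.91% = 1.1139
β_P = Σ w_i β_i = 0.22×0.9123 + 0.27×1.1607 + 0.14×0.3607 + 0.11×1.2598 + 0.26×1.1139 = 0.9928
MRP = 9.48% − 3.79% = 5.69%
E(R_P) = R_f + β_P × MRP = 3.79% + 0.9928 × 5.69% = 9.44%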